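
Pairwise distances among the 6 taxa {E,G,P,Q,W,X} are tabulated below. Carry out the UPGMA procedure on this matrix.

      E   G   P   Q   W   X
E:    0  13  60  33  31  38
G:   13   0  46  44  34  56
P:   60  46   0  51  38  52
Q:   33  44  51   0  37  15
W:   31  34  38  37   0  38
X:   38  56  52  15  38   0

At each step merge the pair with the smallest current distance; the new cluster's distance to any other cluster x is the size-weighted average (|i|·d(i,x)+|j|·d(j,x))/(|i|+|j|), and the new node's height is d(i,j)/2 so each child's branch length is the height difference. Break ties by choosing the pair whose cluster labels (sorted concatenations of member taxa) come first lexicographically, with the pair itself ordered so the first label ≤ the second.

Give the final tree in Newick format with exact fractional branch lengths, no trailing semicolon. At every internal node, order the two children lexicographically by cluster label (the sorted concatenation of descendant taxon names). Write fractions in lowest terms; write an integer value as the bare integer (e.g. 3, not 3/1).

1. join E+G (d=13) ⇒ EG; edges |E|=13/2, |G|=13/2
  updated: d(EG,P)=53, d(EG,Q)=77/2, d(EG,W)=65/2, d(EG,X)=47
2. join Q+X (d=15) ⇒ QX; edges |Q|=15/2, |X|=15/2
  updated: d(EG,QX)=171/4, d(P,QX)=103/2, d(QX,W)=75/2
3. join EG+W (d=65/2) ⇒ EGW; edges |EG|=39/4, |W|=65/4
  updated: d(EGW,P)=48, d(EGW,QX)=41
4. join EGW+QX (d=41) ⇒ EGQWX; edges |EGW|=17/4, |QX|=13
  updated: d(EGQWX,P)=247/5
5. join EGQWX+P (d=247/5) ⇒ EGPQWX; edges |EGQWX|=21/5, |P|=247/10
final tree: ((((E:13/2,G:13/2):39/4,W:65/4):17/4,(Q:15/2,X:15/2):13):21/5,P:247/10)
total length: 2003/20

((((E:13/2,G:13/2):39/4,W:65/4):17/4,(Q:15/2,X:15/2):13):21/5,P:247/10)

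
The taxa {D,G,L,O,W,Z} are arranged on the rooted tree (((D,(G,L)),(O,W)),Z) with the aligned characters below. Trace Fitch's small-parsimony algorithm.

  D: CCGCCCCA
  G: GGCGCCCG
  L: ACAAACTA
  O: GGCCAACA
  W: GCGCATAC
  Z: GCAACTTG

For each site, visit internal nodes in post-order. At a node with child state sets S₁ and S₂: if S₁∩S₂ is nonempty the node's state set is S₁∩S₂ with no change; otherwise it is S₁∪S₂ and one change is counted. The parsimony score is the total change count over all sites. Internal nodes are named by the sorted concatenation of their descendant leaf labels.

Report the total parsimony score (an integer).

21

[col 0] GL: children G:{G}, L:{A} ∪→ {A,G}; cost 1
[col 0] DGL: children D:{C}, GL:{A,G} ∪→ {A,C,G}; cost 1
[col 0] OW: children O:{G}, W:{G} ∩→ {G}; cost 0
[col 0] DGLOW: children DGL:{A,C,G}, OW:{G} ∩→ {G}; cost 0
[col 0] DGLOWZ: children DGLOW:{G}, Z:{G} ∩→ {G}; cost 0
[col 1] GL: children G:{G}, L:{C} ∪→ {C,G}; cost 1
[col 1] DGL: children D:{C}, GL:{C,G} ∩→ {C}; cost 0
[col 1] OW: children O:{G}, W:{C} ∪→ {C,G}; cost 1
[col 1] DGLOW: children DGL:{C}, OW:{C,G} ∩→ {C}; cost 0
[col 1] DGLOWZ: children DGLOW:{C}, Z:{C} ∩→ {C}; cost 0
[col 2] GL: children G:{C}, L:{A} ∪→ {A,C}; cost 1
[col 2] DGL: children D:{G}, GL:{A,C} ∪→ {A,C,G}; cost 1
[col 2] OW: children O:{C}, W:{G} ∪→ {C,G}; cost 1
[col 2] DGLOW: children DGL:{A,C,G}, OW:{C,G} ∩→ {C,G}; cost 0
[col 2] DGLOWZ: children DGLOW:{C,G}, Z:{A} ∪→ {A,C,G}; cost 1
[col 3] GL: children G:{G}, L:{A} ∪→ {A,G}; cost 1
[col 3] DGL: children D:{C}, GL:{A,G} ∪→ {A,C,G}; cost 1
[col 3] OW: children O:{C}, W:{C} ∩→ {C}; cost 0
[col 3] DGLOW: children DGL:{A,C,G}, OW:{C} ∩→ {C}; cost 0
[col 3] DGLOWZ: children DGLOW:{C}, Z:{A} ∪→ {A,C}; cost 1
[col 4] GL: children G:{C}, L:{A} ∪→ {A,C}; cost 1
[col 4] DGL: children D:{C}, GL:{A,C} ∩→ {C}; cost 0
[col 4] OW: children O:{A}, W:{A} ∩→ {A}; cost 0
[col 4] DGLOW: children DGL:{C}, OW:{A} ∪→ {A,C}; cost 1
[col 4] DGLOWZ: children DGLOW:{A,C}, Z:{C} ∩→ {C}; cost 0
[col 5] GL: children G:{C}, L:{C} ∩→ {C}; cost 0
[col 5] DGL: children D:{C}, GL:{C} ∩→ {C}; cost 0
[col 5] OW: children O:{A}, W:{T} ∪→ {A,T}; cost 1
[col 5] DGLOW: children DGL:{C}, OW:{A,T} ∪→ {A,C,T}; cost 1
[col 5] DGLOWZ: children DGLOW:{A,C,T}, Z:{T} ∩→ {T}; cost 0
[col 6] GL: children G:{C}, L:{T} ∪→ {C,T}; cost 1
[col 6] DGL: children D:{C}, GL:{C,T} ∩→ {C}; cost 0
[col 6] OW: children O:{C}, W:{A} ∪→ {A,C}; cost 1
[col 6] DGLOW: children DGL:{C}, OW:{A,C} ∩→ {C}; cost 0
[col 6] DGLOWZ: children DGLOW:{C}, Z:{T} ∪→ {C,T}; cost 1
[col 7] GL: children G:{G}, L:{A} ∪→ {A,G}; cost 1
[col 7] DGL: children D:{A}, GL:{A,G} ∩→ {A}; cost 0
[col 7] OW: children O:{A}, W:{C} ∪→ {A,C}; cost 1
[col 7] DGLOW: children DGL:{A}, OW:{A,C} ∩→ {A}; cost 0
[col 7] DGLOWZ: children DGLOW:{A}, Z:{G} ∪→ {A,G}; cost 1
per-site changes: [2, 2, 4, 3, 2, 2, 3, 3]; total = 21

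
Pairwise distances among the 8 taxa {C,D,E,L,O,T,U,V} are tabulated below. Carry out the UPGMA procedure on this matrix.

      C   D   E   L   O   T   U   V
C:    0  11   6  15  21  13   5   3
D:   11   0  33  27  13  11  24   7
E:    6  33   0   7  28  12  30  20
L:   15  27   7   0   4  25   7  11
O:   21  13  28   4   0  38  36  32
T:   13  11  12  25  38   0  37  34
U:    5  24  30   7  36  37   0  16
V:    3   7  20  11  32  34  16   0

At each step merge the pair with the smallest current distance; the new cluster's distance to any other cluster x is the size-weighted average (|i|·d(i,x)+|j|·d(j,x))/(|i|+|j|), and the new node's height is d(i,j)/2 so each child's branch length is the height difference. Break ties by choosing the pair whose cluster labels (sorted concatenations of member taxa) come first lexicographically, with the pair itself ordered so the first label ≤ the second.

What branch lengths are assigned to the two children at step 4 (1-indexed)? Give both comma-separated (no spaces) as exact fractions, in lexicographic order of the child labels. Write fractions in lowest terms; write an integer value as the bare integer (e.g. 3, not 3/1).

iteration 1: select C,V (d=3); attach at lengths (3/2, 3/2); label the merged cluster CV
  updated: d(CV,D)=9, d(CV,E)=13, d(CV,L)=13, d(CV,O)=53/2, d(CV,T)=47/2, d(CV,U)=21/2
iteration 2: select L,O (d=4); attach at lengths (2, 2); label the merged cluster LO
  updated: d(CV,LO)=79/4, d(D,LO)=20, d(E,LO)=35/2, d(LO,T)=63/2, d(LO,U)=43/2
iteration 3: select CV,D (d=9); attach at lengths (3, 9/2); label the merged cluster CDV
  updated: d(CDV,E)=59/3, d(CDV,LO)=119/6, d(CDV,T)=58/3, d(CDV,U)=15
iteration 4: select E,T (d=12); attach at lengths (6, 6); label the merged cluster ET
  updated: d(CDV,ET)=39/2, d(ET,LO)=49/2, d(ET,U)=67/2
iteration 5: select CDV,U (d=15); attach at lengths (3, 15/2); label the merged cluster CDUV
  updated: d(CDUV,ET)=23, d(CDUV,LO)=81/4
iteration 6: select CDUV,LO (d=81/4); attach at lengths (21/8, 65/8); label the merged cluster CDLOUV
  updated: d(CDLOUV,ET)=47/2
iteration 7: select CDLOUV,ET (d=47/2); attach at lengths (13/8, 23/4); label the merged cluster CDELOTUV
final tree: (((((C:3/2,V:3/2):3,D:9/2):3,U:15/2):21/8,(L:2,O:2):65/8):13/8,(E:6,T:6):23/4)
total length: 441/8

6,6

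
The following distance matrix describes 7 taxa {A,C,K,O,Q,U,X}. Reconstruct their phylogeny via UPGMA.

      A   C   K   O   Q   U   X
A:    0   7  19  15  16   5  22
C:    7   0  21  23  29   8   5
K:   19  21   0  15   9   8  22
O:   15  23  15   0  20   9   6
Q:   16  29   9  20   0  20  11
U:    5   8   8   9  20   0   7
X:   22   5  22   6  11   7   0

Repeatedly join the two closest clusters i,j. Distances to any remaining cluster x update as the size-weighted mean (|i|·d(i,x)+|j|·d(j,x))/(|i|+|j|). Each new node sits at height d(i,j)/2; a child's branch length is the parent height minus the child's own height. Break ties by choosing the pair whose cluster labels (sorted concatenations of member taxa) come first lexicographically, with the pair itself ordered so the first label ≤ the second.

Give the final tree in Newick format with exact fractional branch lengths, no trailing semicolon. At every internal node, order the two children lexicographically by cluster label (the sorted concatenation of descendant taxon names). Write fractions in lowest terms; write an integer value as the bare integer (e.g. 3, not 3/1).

step 1: merge (A,U) at d=5; branch lengths A→5/2, U→5/2; new cluster AU
  updated: d(AU,C)=15/2, d(AU,K)=27/2, d(AU,O)=12, d(AU,Q)=18, d(AU,X)=29/2
step 2: merge (C,X) at d=5; branch lengths C→5/2, X→5/2; new cluster CX
  updated: d(AU,CX)=11, d(CX,K)=43/2, d(CX,O)=29/2, d(CX,Q)=20
step 3: merge (K,Q) at d=9; branch lengths K→9/2, Q→9/2; new cluster KQ
  updated: d(AU,KQ)=63/4, d(CX,KQ)=83/4, d(KQ,O)=35/2
step 4: merge (AU,CX) at d=11; branch lengths AU→3, CX→3; new cluster ACUX
  updated: d(ACUX,KQ)=73/4, d(ACUX,O)=53/4
step 5: merge (ACUX,O) at d=53/4; branch lengths ACUX→9/8, O→53/8; new cluster ACOUX
  updated: d(ACOUX,KQ)=181/10
step 6: merge (ACOUX,KQ) at d=181/10; branch lengths ACOUX→97/40, KQ→91/20; new cluster ACKOQUX
final tree: ((((A:5/2,U:5/2):3,(C:5/2,X:5/2):3):9/8,O:53/8):97/40,(K:9/2,Q:9/2):91/20)
total length: 1589/40

((((A:5/2,U:5/2):3,(C:5/2,X:5/2):3):9/8,O:53/8):97/40,(K:9/2,Q:9/2):91/20)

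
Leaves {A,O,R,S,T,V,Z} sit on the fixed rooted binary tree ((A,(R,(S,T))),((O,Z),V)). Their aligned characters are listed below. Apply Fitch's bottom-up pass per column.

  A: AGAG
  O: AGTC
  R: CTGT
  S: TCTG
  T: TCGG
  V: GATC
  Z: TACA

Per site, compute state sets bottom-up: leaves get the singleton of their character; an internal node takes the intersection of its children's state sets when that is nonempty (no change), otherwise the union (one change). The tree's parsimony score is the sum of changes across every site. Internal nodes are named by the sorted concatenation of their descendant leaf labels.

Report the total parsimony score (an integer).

15

site 0, node ST: S={T} ∩ T={T} → {T} (+0)
site 0, node RST: R={C} ∪ ST={T} → {C,T} (+1)
site 0, node ARST: A={A} ∪ RST={C,T} → {A,C,T} (+1)
site 0, node OZ: O={A} ∪ Z={T} → {A,T} (+1)
site 0, node OVZ: OZ={A,T} ∪ V={G} → {A,G,T} (+1)
site 0, node AORSTVZ: ARST={A,C,T} ∩ OVZ={A,G,T} → {A,T} (+0)
site 1, node ST: S={C} ∩ T={C} → {C} (+0)
site 1, node RST: R={T} ∪ ST={C} → {C,T} (+1)
site 1, node ARST: A={G} ∪ RST={C,T} → {C,G,T} (+1)
site 1, node OZ: O={G} ∪ Z={A} → {A,G} (+1)
site 1, node OVZ: OZ={A,G} ∩ V={A} → {A} (+0)
site 1, node AORSTVZ: ARST={C,G,T} ∪ OVZ={A} → {A,C,G,T} (+1)
site 2, node ST: S={T} ∪ T={G} → {G,T} (+1)
site 2, node RST: R={G} ∩ ST={G,T} → {G} (+0)
site 2, node ARST: A={A} ∪ RST={G} → {A,G} (+1)
site 2, node OZ: O={T} ∪ Z={C} → {C,T} (+1)
site 2, node OVZ: OZ={C,T} ∩ V={T} → {T} (+0)
site 2, node AORSTVZ: ARST={A,G} ∪ OVZ={T} → {A,G,T} (+1)
site 3, node ST: S={G} ∩ T={G} → {G} (+0)
site 3, node RST: R={T} ∪ ST={G} → {G,T} (+1)
site 3, node ARST: A={G} ∩ RST={G,T} → {G} (+0)
site 3, node OZ: O={C} ∪ Z={A} → {A,C} (+1)
site 3, node OVZ: OZ={A,C} ∩ V={C} → {C} (+0)
site 3, node AORSTVZ: ARST={G} ∪ OVZ={C} → {C,G} (+1)
per-site changes: [4, 4, 4, 3]; total = 15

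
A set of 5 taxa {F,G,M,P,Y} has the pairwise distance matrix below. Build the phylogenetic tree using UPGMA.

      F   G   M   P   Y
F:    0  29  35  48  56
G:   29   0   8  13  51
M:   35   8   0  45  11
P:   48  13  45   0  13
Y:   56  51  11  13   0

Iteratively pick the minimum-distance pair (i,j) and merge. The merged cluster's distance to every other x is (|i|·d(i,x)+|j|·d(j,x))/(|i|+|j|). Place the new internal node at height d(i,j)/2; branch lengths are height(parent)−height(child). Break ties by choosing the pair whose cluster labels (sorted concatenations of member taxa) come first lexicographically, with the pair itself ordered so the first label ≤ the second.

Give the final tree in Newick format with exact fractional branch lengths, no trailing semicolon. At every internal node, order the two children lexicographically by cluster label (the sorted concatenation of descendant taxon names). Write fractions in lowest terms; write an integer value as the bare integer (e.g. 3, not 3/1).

iteration 1: select G,M (d=8); attach at lengths (4, 4); label the merged cluster GM
  updated: d(F,GM)=32, d(GM,P)=29, d(GM,Y)=31
iteration 2: select P,Y (d=13); attach at lengths (13/2, 13/2); label the merged cluster PY
  updated: d(F,PY)=52, d(GM,PY)=30
iteration 3: select GM,PY (d=30); attach at lengths (11, 17/2); label the merged cluster GMPY
  updated: d(F,GMPY)=42
iteration 4: select F,GMPY (d=42); attach at lengths (21, 6); label the merged cluster FGMPY
final tree: (F:21,((G:4,M:4):11,(P:13/2,Y:13/2):17/2):6)
total length: 135/2

(F:21,((G:4,M:4):11,(P:13/2,Y:13/2):17/2):6)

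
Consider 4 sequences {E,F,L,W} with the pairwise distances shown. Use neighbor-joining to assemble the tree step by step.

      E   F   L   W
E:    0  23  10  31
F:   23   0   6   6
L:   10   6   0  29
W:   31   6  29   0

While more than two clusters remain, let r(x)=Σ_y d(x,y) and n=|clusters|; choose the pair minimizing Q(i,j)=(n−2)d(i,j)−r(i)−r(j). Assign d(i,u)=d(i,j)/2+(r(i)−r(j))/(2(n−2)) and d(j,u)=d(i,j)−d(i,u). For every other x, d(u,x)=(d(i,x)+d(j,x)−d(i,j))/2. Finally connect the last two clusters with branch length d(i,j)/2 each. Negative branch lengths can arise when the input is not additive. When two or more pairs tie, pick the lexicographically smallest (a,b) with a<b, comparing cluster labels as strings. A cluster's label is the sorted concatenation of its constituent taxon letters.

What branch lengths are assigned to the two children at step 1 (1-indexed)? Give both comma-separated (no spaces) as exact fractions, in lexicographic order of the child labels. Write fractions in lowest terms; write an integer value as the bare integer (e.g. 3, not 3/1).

step 1: merge (E,L) at d=10, Q=-89; branch lengths E→39/4, L→1/4; new cluster EL
  updated: d(EL,F)=19/2, d(EL,W)=25
step 2: merge (EL,F) at d=19/2, Q=-81/2; branch lengths EL→57/4, F→-19/4; new cluster EFL
  updated: d(EFL,W)=43/4
step 3: merge (EFL,W) at d=43/4; branch lengths EFL→43/8, W→43/8; new cluster EFLW
final tree: (((E:39/4,L:1/4):57/4,F:-19/4):43/8,W:43/8)
total length: 121/4

39/4,1/4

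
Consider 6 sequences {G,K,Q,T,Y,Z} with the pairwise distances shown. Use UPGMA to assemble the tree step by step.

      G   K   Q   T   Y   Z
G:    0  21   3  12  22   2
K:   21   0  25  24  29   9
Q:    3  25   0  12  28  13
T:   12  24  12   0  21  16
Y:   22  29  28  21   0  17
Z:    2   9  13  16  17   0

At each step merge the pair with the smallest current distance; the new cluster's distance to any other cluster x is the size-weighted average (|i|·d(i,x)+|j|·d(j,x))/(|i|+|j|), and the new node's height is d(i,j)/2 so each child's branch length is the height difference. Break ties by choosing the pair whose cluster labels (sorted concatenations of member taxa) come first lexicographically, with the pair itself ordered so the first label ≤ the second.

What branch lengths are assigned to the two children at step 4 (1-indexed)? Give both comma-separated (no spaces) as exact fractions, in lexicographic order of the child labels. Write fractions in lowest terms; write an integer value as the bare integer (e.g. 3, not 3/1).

77/24,79/8

1. join G+Z (d=2) ⇒ GZ; edges |G|=1, |Z|=1
  updated: d(GZ,K)=15, d(GZ,Q)=8, d(GZ,T)=14, d(GZ,Y)=39/2
2. join GZ+Q (d=8) ⇒ GQZ; edges |GZ|=3, |Q|=4
  updated: d(GQZ,K)=55/3, d(GQZ,T)=40/3, d(GQZ,Y)=67/3
3. join GQZ+T (d=40/3) ⇒ GQTZ; edges |GQZ|=8/3, |T|=20/3
  updated: d(GQTZ,K)=79/4, d(GQTZ,Y)=22
4. join GQTZ+K (d=79/4) ⇒ GKQTZ; edges |GQTZ|=77/24, |K|=79/8
  updated: d(GKQTZ,Y)=117/5
5. join GKQTZ+Y (d=117/5) ⇒ GKQTYZ; edges |GKQTZ|=73/40, |Y|=117/10
final tree: (((((G:1,Z:1):3,Q:4):8/3,T:20/3):77/24,K:79/8):73/40,Y:117/10)
total length: 5393/120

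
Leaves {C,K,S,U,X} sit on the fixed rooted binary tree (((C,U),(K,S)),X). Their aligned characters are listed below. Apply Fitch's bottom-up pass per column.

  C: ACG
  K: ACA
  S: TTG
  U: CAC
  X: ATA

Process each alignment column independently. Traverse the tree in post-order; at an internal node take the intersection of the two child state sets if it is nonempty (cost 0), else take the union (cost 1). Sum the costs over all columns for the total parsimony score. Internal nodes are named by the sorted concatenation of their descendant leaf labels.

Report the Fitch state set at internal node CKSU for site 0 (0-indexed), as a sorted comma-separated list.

A

CU@0: {A} ∪ {C} = {A,C} (union, +1)
KS@0: {A} ∪ {T} = {A,T} (union, +1)
CKSU@0: {A,C} ∩ {A,T} = {A} (intersection, +0)
CKSUX@0: {A} ∩ {A} = {A} (intersection, +0)
CU@1: {C} ∪ {A} = {A,C} (union, +1)
KS@1: {C} ∪ {T} = {C,T} (union, +1)
CKSU@1: {A,C} ∩ {C,T} = {C} (intersection, +0)
CKSUX@1: {C} ∪ {T} = {C,T} (union, +1)
CU@2: {G} ∪ {C} = {C,G} (union, +1)
KS@2: {A} ∪ {G} = {A,G} (union, +1)
CKSU@2: {C,G} ∩ {A,G} = {G} (intersection, +0)
CKSUX@2: {G} ∪ {A} = {A,G} (union, +1)
per-site changes: [2, 3, 3]; total = 8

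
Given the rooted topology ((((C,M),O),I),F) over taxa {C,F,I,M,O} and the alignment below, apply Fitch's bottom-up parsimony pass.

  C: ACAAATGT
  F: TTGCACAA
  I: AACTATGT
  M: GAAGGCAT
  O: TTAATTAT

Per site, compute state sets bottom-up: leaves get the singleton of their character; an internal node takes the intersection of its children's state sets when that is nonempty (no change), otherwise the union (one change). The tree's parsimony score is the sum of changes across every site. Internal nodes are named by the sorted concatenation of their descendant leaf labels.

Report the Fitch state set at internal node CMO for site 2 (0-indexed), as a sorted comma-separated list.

A

CM@0: {A} ∪ {G} = {A,G} (union, +1)
CMO@0: {A,G} ∪ {T} = {A,G,T} (union, +1)
CIMO@0: {A,G,T} ∩ {A} = {A} (intersection, +0)
CFIMO@0: {A} ∪ {T} = {A,T} (union, +1)
CM@1: {C} ∪ {A} = {A,C} (union, +1)
CMO@1: {A,C} ∪ {T} = {A,C,T} (union, +1)
CIMO@1: {A,C,T} ∩ {A} = {A} (intersection, +0)
CFIMO@1: {A} ∪ {T} = {A,T} (union, +1)
CM@2: {A} ∩ {A} = {A} (intersection, +0)
CMO@2: {A} ∩ {A} = {A} (intersection, +0)
CIMO@2: {A} ∪ {C} = {A,C} (union, +1)
CFIMO@2: {A,C} ∪ {G} = {A,C,G} (union, +1)
CM@3: {A} ∪ {G} = {A,G} (union, +1)
CMO@3: {A,G} ∩ {A} = {A} (intersection, +0)
CIMO@3: {A} ∪ {T} = {A,T} (union, +1)
CFIMO@3: {A,T} ∪ {C} = {A,C,T} (union, +1)
CM@4: {A} ∪ {G} = {A,G} (union, +1)
CMO@4: {A,G} ∪ {T} = {A,G,T} (union, +1)
CIMO@4: {A,G,T} ∩ {A} = {A} (intersection, +0)
CFIMO@4: {A} ∩ {A} = {A} (intersection, +0)
CM@5: {T} ∪ {C} = {C,T} (union, +1)
CMO@5: {C,T} ∩ {T} = {T} (intersection, +0)
CIMO@5: {T} ∩ {T} = {T} (intersection, +0)
CFIMO@5: {T} ∪ {C} = {C,T} (union, +1)
CM@6: {G} ∪ {A} = {A,G} (union, +1)
CMO@6: {A,G} ∩ {A} = {A} (intersection, +0)
CIMO@6: {A} ∪ {G} = {A,G} (union, +1)
CFIMO@6: {A,G} ∩ {A} = {A} (intersection, +0)
CM@7: {T} ∩ {T} = {T} (intersection, +0)
CMO@7: {T} ∩ {T} = {T} (intersection, +0)
CIMO@7: {T} ∩ {T} = {T} (intersection, +0)
CFIMO@7: {T} ∪ {A} = {A,T} (union, +1)
per-site changes: [3, 3, 2, 3, 2, 2, 2, 1]; total = 18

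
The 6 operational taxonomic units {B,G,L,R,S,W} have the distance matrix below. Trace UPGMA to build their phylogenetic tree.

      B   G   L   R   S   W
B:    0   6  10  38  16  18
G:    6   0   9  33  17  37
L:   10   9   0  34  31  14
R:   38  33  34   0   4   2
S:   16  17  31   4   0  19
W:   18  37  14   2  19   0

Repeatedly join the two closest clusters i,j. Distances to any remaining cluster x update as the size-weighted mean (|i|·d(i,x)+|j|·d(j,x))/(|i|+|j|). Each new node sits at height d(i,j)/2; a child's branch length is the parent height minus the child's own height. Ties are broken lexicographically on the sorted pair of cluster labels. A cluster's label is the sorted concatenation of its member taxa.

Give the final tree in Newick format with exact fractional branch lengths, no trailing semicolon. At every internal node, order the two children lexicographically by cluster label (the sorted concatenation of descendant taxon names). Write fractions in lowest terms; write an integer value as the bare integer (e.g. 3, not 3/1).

(((B:3,G:3):7/4,L:19/4):305/36,((R:1,W:1):19/4,S:23/4):269/36)

iteration 1: select R,W (d=2); attach at lengths (1, 1); label the merged cluster RW
  updated: d(B,RW)=28, d(G,RW)=35, d(L,RW)=24, d(RW,S)=23/2
iteration 2: select B,G (d=6); attach at lengths (3, 3); label the merged cluster BG
  updated: d(BG,L)=19/2, d(BG,RW)=63/2, d(BG,S)=33/2
iteration 3: select BG,L (d=19/2); attach at lengths (7/4, 19/4); label the merged cluster BGL
  updated: d(BGL,RW)=29, d(BGL,S)=64/3
iteration 4: select RW,S (d=23/2); attach at lengths (19/4, 23/4); label the merged cluster RSW
  updated: d(BGL,RSW)=238/9
iteration 5: select BGL,RSW (d=238/9); attach at lengths (305/36, 269/36); label the merged cluster BGLRSW
final tree: (((B:3,G:3):7/4,L:19/4):305/36,((R:1,W:1):19/4,S:23/4):269/36)
total length: 737/18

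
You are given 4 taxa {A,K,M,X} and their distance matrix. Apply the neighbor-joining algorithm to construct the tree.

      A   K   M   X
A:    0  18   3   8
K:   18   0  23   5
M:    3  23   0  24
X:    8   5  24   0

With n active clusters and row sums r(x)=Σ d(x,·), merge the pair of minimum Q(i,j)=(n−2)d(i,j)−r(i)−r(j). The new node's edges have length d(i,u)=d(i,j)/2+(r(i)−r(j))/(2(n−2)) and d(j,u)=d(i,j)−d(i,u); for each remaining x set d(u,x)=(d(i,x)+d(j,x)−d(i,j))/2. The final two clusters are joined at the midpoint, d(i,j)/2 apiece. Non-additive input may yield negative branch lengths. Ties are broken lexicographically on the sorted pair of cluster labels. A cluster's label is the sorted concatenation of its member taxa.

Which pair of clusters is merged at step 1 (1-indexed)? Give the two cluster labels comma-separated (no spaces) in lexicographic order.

1. join A+M (d=3, Q=-73) ⇒ AM; edges |A|=-15/4, |M|=27/4
  updated: d(AM,K)=19, d(AM,X)=29/2
2. join AM+K (d=19, Q=-77/2) ⇒ AKM; edges |AM|=57/4, |K|=19/4
  updated: d(AKM,X)=1/4
3. join AKM+X (d=1/4) ⇒ AKMX; edges |AKM|=1/8, |X|=1/8
final tree: (((A:-15/4,M:27/4):57/4,K:19/4):1/8,X:1/8)
total length: 89/4

A,M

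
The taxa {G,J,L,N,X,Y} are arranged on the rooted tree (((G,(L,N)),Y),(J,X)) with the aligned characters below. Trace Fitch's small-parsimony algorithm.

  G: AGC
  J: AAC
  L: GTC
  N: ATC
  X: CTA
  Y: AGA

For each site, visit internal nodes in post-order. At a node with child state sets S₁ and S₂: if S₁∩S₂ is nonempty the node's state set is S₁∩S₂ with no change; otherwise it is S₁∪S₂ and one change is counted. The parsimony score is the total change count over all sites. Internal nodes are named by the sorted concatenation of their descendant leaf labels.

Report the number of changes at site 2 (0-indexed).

LN@0: {G} ∪ {A} = {A,G} (union, +1)
GLN@0: {A} ∩ {A,G} = {A} (intersection, +0)
GLNY@0: {A} ∩ {A} = {A} (intersection, +0)
JX@0: {A} ∪ {C} = {A,C} (union, +1)
GJLNXY@0: {A} ∩ {A,C} = {A} (intersection, +0)
LN@1: {T} ∩ {T} = {T} (intersection, +0)
GLN@1: {G} ∪ {T} = {G,T} (union, +1)
GLNY@1: {G,T} ∩ {G} = {G} (intersection, +0)
JX@1: {A} ∪ {T} = {A,T} (union, +1)
GJLNXY@1: {G} ∪ {A,T} = {A,G,T} (union, +1)
LN@2: {C} ∩ {C} = {C} (intersection, +0)
GLN@2: {C} ∩ {C} = {C} (intersection, +0)
GLNY@2: {C} ∪ {A} = {A,C} (union, +1)
JX@2: {C} ∪ {A} = {A,C} (union, +1)
GJLNXY@2: {A,C} ∩ {A,C} = {A,C} (intersection, +0)
per-site changes: [2, 3, 2]; total = 7

2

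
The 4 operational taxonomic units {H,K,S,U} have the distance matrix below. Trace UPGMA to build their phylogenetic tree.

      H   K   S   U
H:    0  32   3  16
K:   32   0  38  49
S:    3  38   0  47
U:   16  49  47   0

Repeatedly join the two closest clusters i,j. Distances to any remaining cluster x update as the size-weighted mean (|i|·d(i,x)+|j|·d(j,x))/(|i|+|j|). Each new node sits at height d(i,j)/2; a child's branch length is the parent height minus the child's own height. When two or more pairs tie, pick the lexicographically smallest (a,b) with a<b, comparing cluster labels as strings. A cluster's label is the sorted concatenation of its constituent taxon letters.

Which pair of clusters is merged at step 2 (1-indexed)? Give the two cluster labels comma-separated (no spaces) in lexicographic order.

HS,U

step 1: merge (H,S) at d=3; branch lengths H→3/2, S→3/2; new cluster HS
  updated: d(HS,K)=35, d(HS,U)=63/2
step 2: merge (HS,U) at d=63/2; branch lengths HS→57/4, U→63/4; new cluster HSU
  updated: d(HSU,K)=119/3
step 3: merge (HSU,K) at d=119/3; branch lengths HSU→49/12, K→119/6; new cluster HKSU
final tree: (((H:3/2,S:3/2):57/4,U:63/4):49/12,K:119/6)
total length: 683/12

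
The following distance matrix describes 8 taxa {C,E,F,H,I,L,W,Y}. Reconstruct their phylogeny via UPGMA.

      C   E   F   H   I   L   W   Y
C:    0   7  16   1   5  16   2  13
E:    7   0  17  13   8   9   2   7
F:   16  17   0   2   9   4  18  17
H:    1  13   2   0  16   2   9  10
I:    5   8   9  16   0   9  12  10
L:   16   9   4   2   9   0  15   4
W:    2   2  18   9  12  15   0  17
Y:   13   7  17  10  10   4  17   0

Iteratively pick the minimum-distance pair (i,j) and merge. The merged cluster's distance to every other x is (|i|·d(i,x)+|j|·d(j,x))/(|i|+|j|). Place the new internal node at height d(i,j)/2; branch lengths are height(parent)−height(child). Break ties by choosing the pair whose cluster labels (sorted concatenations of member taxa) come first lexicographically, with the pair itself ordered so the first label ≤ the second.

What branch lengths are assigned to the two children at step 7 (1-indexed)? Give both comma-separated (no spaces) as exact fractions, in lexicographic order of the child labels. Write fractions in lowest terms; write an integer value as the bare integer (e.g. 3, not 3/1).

step 1: merge (C,H) at d=1; branch lengths C→1/2, H→1/2; new cluster CH
  updated: d(CH,E)=10, d(CH,F)=9, d(CH,I)=21/2, d(CH,L)=9, d(CH,W)=11/2, d(CH,Y)=23/2
step 2: merge (E,W) at d=2; branch lengths E→1, W→1; new cluster EW
  updated: d(CH,EW)=31/4, d(EW,F)=35/2, d(EW,I)=10, d(EW,L)=12, d(EW,Y)=12
step 3: merge (F,L) at d=4; branch lengths F→2, L→2; new cluster FL
  updated: d(CH,FL)=9, d(EW,FL)=59/4, d(FL,I)=9, d(FL,Y)=21/2
step 4: merge (CH,EW) at d=31/4; branch lengths CH→27/8, EW→23/8; new cluster CEHW
  updated: d(CEHW,FL)=95/8, d(CEHW,I)=41/4, d(CEHW,Y)=47/4
step 5: merge (FL,I) at d=9; branch lengths FL→5/2, I→9/2; new cluster FIL
  updated: d(CEHW,FIL)=34/3, d(FIL,Y)=31/3
step 6: merge (FIL,Y) at d=31/3; branch lengths FIL→2/3, Y→31/6; new cluster FILY
  updated: d(CEHW,FILY)=183/16
step 7: merge (CEHW,FILY) at d=183/16; branch lengths CEHW→59/32, FILY→53/96; new cluster CEFHILWY
final tree: (((C:1/2,H:1/2):27/8,(E:1,W:1):23/8):59/32,(((F:2,L:2):5/2,I:9/2):2/3,Y:31/6):53/96)
total length: 1367/48

59/32,53/96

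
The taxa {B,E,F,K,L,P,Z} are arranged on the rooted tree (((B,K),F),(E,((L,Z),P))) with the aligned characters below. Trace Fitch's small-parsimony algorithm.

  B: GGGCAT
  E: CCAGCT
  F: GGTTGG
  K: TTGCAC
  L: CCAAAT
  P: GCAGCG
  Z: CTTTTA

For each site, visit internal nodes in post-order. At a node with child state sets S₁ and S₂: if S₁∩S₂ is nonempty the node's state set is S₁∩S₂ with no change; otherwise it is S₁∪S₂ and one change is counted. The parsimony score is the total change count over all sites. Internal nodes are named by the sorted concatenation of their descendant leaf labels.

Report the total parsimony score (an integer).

[col 0] BK: children B:{G}, K:{T} ∪→ {G,T}; cost 1
[col 0] BFK: children BK:{G,T}, F:{G} ∩→ {G}; cost 0
[col 0] LZ: children L:{C}, Z:{C} ∩→ {C}; cost 0
[col 0] LPZ: children LZ:{C}, P:{G} ∪→ {C,G}; cost 1
[col 0] ELPZ: children E:{C}, LPZ:{C,G} ∩→ {C}; cost 0
[col 0] BEFKLPZ: children BFK:{G}, ELPZ:{C} ∪→ {C,G}; cost 1
[col 1] BK: children B:{G}, K:{T} ∪→ {G,T}; cost 1
[col 1] BFK: children BK:{G,T}, F:{G} ∩→ {G}; cost 0
[col 1] LZ: children L:{C}, Z:{T} ∪→ {C,T}; cost 1
[col 1] LPZ: children LZ:{C,T}, P:{C} ∩→ {C}; cost 0
[col 1] ELPZ: children E:{C}, LPZ:{C} ∩→ {C}; cost 0
[col 1] BEFKLPZ: children BFK:{G}, ELPZ:{C} ∪→ {C,G}; cost 1
[col 2] BK: children B:{G}, K:{G} ∩→ {G}; cost 0
[col 2] BFK: children BK:{G}, F:{T} ∪→ {G,T}; cost 1
[col 2] LZ: children L:{A}, Z:{T} ∪→ {A,T}; cost 1
[col 2] LPZ: children LZ:{A,T}, P:{A} ∩→ {A}; cost 0
[col 2] ELPZ: children E:{A}, LPZ:{A} ∩→ {A}; cost 0
[col 2] BEFKLPZ: children BFK:{G,T}, ELPZ:{A} ∪→ {A,G,T}; cost 1
[col 3] BK: children B:{C}, K:{C} ∩→ {C}; cost 0
[col 3] BFK: children BK:{C}, F:{T} ∪→ {C,T}; cost 1
[col 3] LZ: children L:{A}, Z:{T} ∪→ {A,T}; cost 1
[col 3] LPZ: children LZ:{A,T}, P:{G} ∪→ {A,G,T}; cost 1
[col 3] ELPZ: children E:{G}, LPZ:{A,G,T} ∩→ {G}; cost 0
[col 3] BEFKLPZ: children BFK:{C,T}, ELPZ:{G} ∪→ {C,G,T}; cost 1
[col 4] BK: children B:{A}, K:{A} ∩→ {A}; cost 0
[col 4] BFK: children BK:{A}, F:{G} ∪→ {A,G}; cost 1
[col 4] LZ: children L:{A}, Z:{T} ∪→ {A,T}; cost 1
[col 4] LPZ: children LZ:{A,T}, P:{C} ∪→ {A,C,T}; cost 1
[col 4] ELPZ: children E:{C}, LPZ:{A,C,T} ∩→ {C}; cost 0
[col 4] BEFKLPZ: children BFK:{A,G}, ELPZ:{C} ∪→ {A,C,G}; cost 1
[col 5] BK: children B:{T}, K:{C} ∪→ {C,T}; cost 1
[col 5] BFK: children BK:{C,T}, F:{G} ∪→ {C,G,T}; cost 1
[col 5] LZ: children L:{T}, Z:{A} ∪→ {A,T}; cost 1
[col 5] LPZ: children LZ:{A,T}, P:{G} ∪→ {A,G,T}; cost 1
[col 5] ELPZ: children E:{T}, LPZ:{A,G,T} ∩→ {T}; cost 0
[col 5] BEFKLPZ: children BFK:{C,G,T}, ELPZ:{T} ∩→ {T}; cost 0
per-site changes: [3, 3, 3, 4, 4, 4]; total = 21

21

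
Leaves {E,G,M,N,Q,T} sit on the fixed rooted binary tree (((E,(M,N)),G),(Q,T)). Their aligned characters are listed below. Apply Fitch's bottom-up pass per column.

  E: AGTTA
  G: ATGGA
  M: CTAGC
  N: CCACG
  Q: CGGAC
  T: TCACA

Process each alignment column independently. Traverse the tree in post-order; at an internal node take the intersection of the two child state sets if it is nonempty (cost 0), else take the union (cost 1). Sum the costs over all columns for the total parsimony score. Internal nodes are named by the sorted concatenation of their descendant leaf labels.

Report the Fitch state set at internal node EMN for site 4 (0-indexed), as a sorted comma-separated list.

A,C,G

MN@0: {C} ∩ {C} = {C} (intersection, +0)
EMN@0: {A} ∪ {C} = {A,C} (union, +1)
EGMN@0: {A,C} ∩ {A} = {A} (intersection, +0)
QT@0: {C} ∪ {T} = {C,T} (union, +1)
EGMNQT@0: {A} ∪ {C,T} = {A,C,T} (union, +1)
MN@1: {T} ∪ {C} = {C,T} (union, +1)
EMN@1: {G} ∪ {C,T} = {C,G,T} (union, +1)
EGMN@1: {C,G,T} ∩ {T} = {T} (intersection, +0)
QT@1: {G} ∪ {C} = {C,G} (union, +1)
EGMNQT@1: {T} ∪ {C,G} = {C,G,T} (union, +1)
MN@2: {A} ∩ {A} = {A} (intersection, +0)
EMN@2: {T} ∪ {A} = {A,T} (union, +1)
EGMN@2: {A,T} ∪ {G} = {A,G,T} (union, +1)
QT@2: {G} ∪ {A} = {A,G} (union, +1)
EGMNQT@2: {A,G,T} ∩ {A,G} = {A,G} (intersection, +0)
MN@3: {G} ∪ {C} = {C,G} (union, +1)
EMN@3: {T} ∪ {C,G} = {C,G,T} (union, +1)
EGMN@3: {C,G,T} ∩ {G} = {G} (intersection, +0)
QT@3: {A} ∪ {C} = {A,C} (union, +1)
EGMNQT@3: {G} ∪ {A,C} = {A,C,G} (union, +1)
MN@4: {C} ∪ {G} = {C,G} (union, +1)
EMN@4: {A} ∪ {C,G} = {A,C,G} (union, +1)
EGMN@4: {A,C,G} ∩ {A} = {A} (intersection, +0)
QT@4: {C} ∪ {A} = {A,C} (union, +1)
EGMNQT@4: {A} ∩ {A,C} = {A} (intersection, +0)
per-site changes: [3, 4, 3, 4, 3]; total = 17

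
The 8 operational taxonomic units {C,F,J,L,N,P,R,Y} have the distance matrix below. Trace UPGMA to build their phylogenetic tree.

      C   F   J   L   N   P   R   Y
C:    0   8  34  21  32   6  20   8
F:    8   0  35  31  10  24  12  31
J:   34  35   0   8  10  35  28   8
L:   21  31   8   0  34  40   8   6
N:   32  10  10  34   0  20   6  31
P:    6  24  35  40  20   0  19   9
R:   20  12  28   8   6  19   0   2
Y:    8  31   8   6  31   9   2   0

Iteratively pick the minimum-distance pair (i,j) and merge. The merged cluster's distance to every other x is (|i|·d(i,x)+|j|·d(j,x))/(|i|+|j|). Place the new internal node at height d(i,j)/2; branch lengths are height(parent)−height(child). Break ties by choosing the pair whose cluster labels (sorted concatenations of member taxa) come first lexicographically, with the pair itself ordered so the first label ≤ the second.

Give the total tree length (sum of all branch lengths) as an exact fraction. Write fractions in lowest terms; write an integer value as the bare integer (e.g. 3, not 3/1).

323/6

step 1: merge (R,Y) at d=2; branch lengths R→1, Y→1; new cluster RY
  updated: d(C,RY)=14, d(F,RY)=43/2, d(J,RY)=18, d(L,RY)=7, d(N,RY)=37/2, d(P,RY)=14
step 2: merge (C,P) at d=6; branch lengths C→3, P→3; new cluster CP
  updated: d(CP,F)=16, d(CP,J)=69/2, d(CP,L)=61/2, d(CP,N)=26, d(CP,RY)=14
step 3: merge (L,RY) at d=7; branch lengths L→7/2, RY→5/2; new cluster LRY
  updated: d(CP,LRY)=39/2, d(F,LRY)=74/3, d(J,LRY)=44/3, d(LRY,N)=71/3
step 4: merge (F,N) at d=10; branch lengths F→5, N→5; new cluster FN
  updated: d(CP,FN)=21, d(FN,J)=45/2, d(FN,LRY)=145/6
step 5: merge (J,LRY) at d=44/3; branch lengths J→22/3, LRY→23/6; new cluster JLRY
  updated: d(CP,JLRY)=93/4, d(FN,JLRY)=95/4
step 6: merge (CP,FN) at d=21; branch lengths CP→15/2, FN→11/2; new cluster CFNP
  updated: d(CFNP,JLRY)=47/2
step 7: merge (CFNP,JLRY) at d=47/2; branch lengths CFNP→5/4, JLRY→53/12; new cluster CFJLNPRY
final tree: (((C:3,P:3):15/2,(F:5,N:5):11/2):5/4,(J:22/3,(L:7/2,(R:1,Y:1):5/2):23/6):53/12)
total length: 323/6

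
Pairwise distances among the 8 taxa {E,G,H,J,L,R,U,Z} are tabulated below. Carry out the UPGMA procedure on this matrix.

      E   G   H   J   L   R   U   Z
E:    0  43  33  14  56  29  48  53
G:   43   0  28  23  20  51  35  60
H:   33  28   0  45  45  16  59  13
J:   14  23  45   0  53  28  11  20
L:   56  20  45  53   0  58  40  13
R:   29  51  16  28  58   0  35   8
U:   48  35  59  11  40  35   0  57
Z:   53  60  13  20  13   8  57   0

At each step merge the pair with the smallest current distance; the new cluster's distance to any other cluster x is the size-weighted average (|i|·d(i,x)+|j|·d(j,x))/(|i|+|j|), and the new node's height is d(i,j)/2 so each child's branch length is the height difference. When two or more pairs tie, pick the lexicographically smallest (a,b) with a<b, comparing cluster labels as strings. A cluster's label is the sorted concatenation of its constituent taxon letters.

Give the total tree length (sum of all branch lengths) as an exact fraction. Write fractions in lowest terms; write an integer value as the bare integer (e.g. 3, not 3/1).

1. join R+Z (d=8) ⇒ RZ; edges |R|=4, |Z|=4
  updated: d(E,RZ)=41, d(G,RZ)=111/2, d(H,RZ)=29/2, d(J,RZ)=24, d(L,RZ)=71/2, d(RZ,U)=46
2. join J+U (d=11) ⇒ JU; edges |J|=11/2, |U|=11/2
  updated: d(E,JU)=31, d(G,JU)=29, d(H,JU)=52, d(JU,L)=93/2, d(JU,RZ)=35
3. join H+RZ (d=29/2) ⇒ HRZ; edges |H|=29/4, |RZ|=13/4
  updated: d(E,HRZ)=115/3, d(G,HRZ)=139/3, d(HRZ,JU)=122/3, d(HRZ,L)=116/3
4. join G+L (d=20) ⇒ GL; edges |G|=10, |L|=10
  updated: d(E,GL)=99/2, d(GL,HRZ)=85/2, d(GL,JU)=151/4
5. join E+JU (d=31) ⇒ EJU; edges |E|=31/2, |JU|=10
  updated: d(EJU,GL)=125/3, d(EJU,HRZ)=359/9
6. join EJU+HRZ (d=359/9) ⇒ EHJRUZ; edges |EJU|=40/9, |HRZ|=457/36
  updated: d(EHJRUZ,GL)=505/12
7. join EHJRUZ+GL (d=505/12) ⇒ EGHJLRUZ; edges |EHJRUZ|=79/72, |GL|=265/24
final tree: (((E:31/2,(J:11/2,U:11/2):10):40/9,(H:29/4,(R:4,Z:4):13/4):457/36):79/72,(G:10,L:10):265/24)
total length: 1877/18

1877/18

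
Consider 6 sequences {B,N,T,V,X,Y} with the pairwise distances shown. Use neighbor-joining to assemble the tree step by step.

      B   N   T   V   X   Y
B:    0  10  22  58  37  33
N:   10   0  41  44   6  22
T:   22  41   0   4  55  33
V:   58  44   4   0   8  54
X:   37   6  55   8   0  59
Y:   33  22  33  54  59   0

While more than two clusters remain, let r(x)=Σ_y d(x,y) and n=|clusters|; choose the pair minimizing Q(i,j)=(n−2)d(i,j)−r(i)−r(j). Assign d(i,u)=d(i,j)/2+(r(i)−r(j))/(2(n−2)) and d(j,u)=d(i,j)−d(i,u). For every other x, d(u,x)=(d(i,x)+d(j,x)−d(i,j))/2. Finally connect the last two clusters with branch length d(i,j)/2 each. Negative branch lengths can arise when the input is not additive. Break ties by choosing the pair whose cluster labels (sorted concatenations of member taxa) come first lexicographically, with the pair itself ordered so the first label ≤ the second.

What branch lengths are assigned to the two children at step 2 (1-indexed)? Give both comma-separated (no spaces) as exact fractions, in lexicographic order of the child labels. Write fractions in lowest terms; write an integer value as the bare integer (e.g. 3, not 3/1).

71/4,47/4

step 1: merge (T,V) at d=4, Q=-307; branch lengths T→3/8, V→29/8; new cluster TV
  updated: d(B,TV)=38, d(N,TV)=81/2, d(TV,X)=59/2, d(TV,Y)=83/2
step 2: merge (TV,X) at d=59/2, Q=-385/2; branch lengths TV→71/4, X→47/4; new cluster TVX
  updated: d(B,TVX)=91/4, d(N,TVX)=17/2, d(TVX,Y)=71/2
step 3: merge (B,Y) at d=33, Q=-361/4; branch lengths B→165/16, Y→363/16; new cluster BY
  updated: d(BY,N)=-1/2, d(BY,TVX)=101/8
step 4: merge (BY,N) at d=-1/2, Q=-165/8; branch lengths BY→29/16, N→-37/16; new cluster BNY
  updated: d(BNY,TVX)=173/16
step 5: merge (BNY,TVX) at d=173/16; branch lengths BNY→173/32, TVX→173/32; new cluster BNTVXY
final tree: (((B:165/16,Y:363/16):29/16,N:-37/16):173/32,((T:3/8,V:29/8):71/4,X:47/4):173/32)
total length: 1229/16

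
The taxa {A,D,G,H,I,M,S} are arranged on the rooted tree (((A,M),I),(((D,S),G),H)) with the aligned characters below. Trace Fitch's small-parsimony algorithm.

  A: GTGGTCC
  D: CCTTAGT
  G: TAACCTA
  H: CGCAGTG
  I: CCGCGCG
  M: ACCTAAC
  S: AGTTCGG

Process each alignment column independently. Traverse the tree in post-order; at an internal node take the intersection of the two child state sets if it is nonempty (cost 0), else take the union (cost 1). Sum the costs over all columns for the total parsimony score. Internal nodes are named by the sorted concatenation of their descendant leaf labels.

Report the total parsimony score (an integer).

26

site 0, node AM: A={G} ∪ M={A} → {A,G} (+1)
site 0, node AIM: AM={A,G} ∪ I={C} → {A,C,G} (+1)
site 0, node DS: D={C} ∪ S={A} → {A,C} (+1)
site 0, node DGS: DS={A,C} ∪ G={T} → {A,C,T} (+1)
site 0, node DGHS: DGS={A,C,T} ∩ H={C} → {C} (+0)
site 0, node ADGHIMS: AIM={A,C,G} ∩ DGHS={C} → {C} (+0)
site 1, node AM: A={T} ∪ M={C} → {C,T} (+1)
site 1, node AIM: AM={C,T} ∩ I={C} → {C} (+0)
site 1, node DS: D={C} ∪ S={G} → {C,G} (+1)
site 1, node DGS: DS={C,G} ∪ G={A} → {A,C,G} (+1)
site 1, node DGHS: DGS={A,C,G} ∩ H={G} → {G} (+0)
site 1, node ADGHIMS: AIM={C} ∪ DGHS={G} → {C,G} (+1)
site 2, node AM: A={G} ∪ M={C} → {C,G} (+1)
site 2, node AIM: AM={C,G} ∩ I={G} → {G} (+0)
site 2, node DS: D={T} ∩ S={T} → {T} (+0)
site 2, node DGS: DS={T} ∪ G={A} → {A,T} (+1)
site 2, node DGHS: DGS={A,T} ∪ H={C} → {A,C,T} (+1)
site 2, node ADGHIMS: AIM={G} ∪ DGHS={A,C,T} → {A,C,G,T} (+1)
site 3, node AM: A={G} ∪ M={T} → {G,T} (+1)
site 3, node AIM: AM={G,T} ∪ I={C} → {C,G,T} (+1)
site 3, node DS: D={T} ∩ S={T} → {T} (+0)
site 3, node DGS: DS={T} ∪ G={C} → {C,T} (+1)
site 3, node DGHS: DGS={C,T} ∪ H={A} → {A,C,T} (+1)
site 3, node ADGHIMS: AIM={C,G,T} ∩ DGHS={A,C,T} → {C,T} (+0)
site 4, node AM: A={T} ∪ M={A} → {A,T} (+1)
site 4, node AIM: AM={A,T} ∪ I={G} → {A,G,T} (+1)
site 4, node DS: D={A} ∪ S={C} → {A,C} (+1)
site 4, node DGS: DS={A,C} ∩ G={C} → {C} (+0)
site 4, node DGHS: DGS={C} ∪ H={G} → {C,G} (+1)
site 4, node ADGHIMS: AIM={A,G,T} ∩ DGHS={C,G} → {G} (+0)
site 5, node AM: A={C} ∪ M={A} → {A,C} (+1)
site 5, node AIM: AM={A,C} ∩ I={C} → {C} (+0)
site 5, node DS: D={G} ∩ S={G} → {G} (+0)
site 5, node DGS: DS={G} ∪ G={T} → {G,T} (+1)
site 5, node DGHS: DGS={G,T} ∩ H={T} → {T} (+0)
site 5, node ADGHIMS: AIM={C} ∪ DGHS={T} → {C,T} (+1)
site 6, node AM: A={C} ∩ M={C} → {C} (+0)
site 6, node AIM: AM={C} ∪ I={G} → {C,G} (+1)
site 6, node DS: D={T} ∪ S={G} → {G,T} (+1)
site 6, node DGS: DS={G,T} ∪ G={A} → {A,G,T} (+1)
site 6, node DGHS: DGS={A,G,T} ∩ H={G} → {G} (+0)
site 6, node ADGHIMS: AIM={C,G} ∩ DGHS={G} → {G} (+0)
per-site changes: [4, 4, 4, 4, 4, 3, 3]; total = 26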